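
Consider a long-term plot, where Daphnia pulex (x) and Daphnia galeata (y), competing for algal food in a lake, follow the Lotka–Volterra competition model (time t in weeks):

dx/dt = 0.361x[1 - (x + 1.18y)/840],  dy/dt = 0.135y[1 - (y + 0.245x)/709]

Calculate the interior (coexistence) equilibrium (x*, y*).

x* ≈ 4.75, y* ≈ 708

Setting both brackets to zero gives the nullclines x + 1.18y = 840 and 0.245x + y = 709.
Substituting y = 709 - 0.245x into the first: x(1 - 1.18·0.245) = 840 - 1.18·709.
So x* = 3.38/0.711 = 4.75, and then y* = 709 - 0.245·4.75 = 708.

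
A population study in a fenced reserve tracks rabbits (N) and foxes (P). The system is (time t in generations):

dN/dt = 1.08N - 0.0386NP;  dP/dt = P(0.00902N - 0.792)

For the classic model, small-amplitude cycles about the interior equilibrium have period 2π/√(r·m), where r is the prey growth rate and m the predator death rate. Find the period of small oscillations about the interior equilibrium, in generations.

Here r = 1.08 and m = 0.792, so r·m = 0.855.
ω = √0.855 = 0.925 per generation, hence T = 2π/ω ≈ 6.79 generations.

T ≈ 6.79 generations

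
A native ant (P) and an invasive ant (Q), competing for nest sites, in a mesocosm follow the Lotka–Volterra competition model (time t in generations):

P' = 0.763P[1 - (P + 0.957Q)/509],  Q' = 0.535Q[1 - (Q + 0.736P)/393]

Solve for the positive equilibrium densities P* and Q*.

P* ≈ 450, Q* ≈ 62.2

Setting both brackets to zero gives the nullclines P + 0.957Q = 509 and 0.736P + Q = 393.
Substituting Q = 393 - 0.736P into the first: P(1 - 0.957·0.736) = 509 - 0.957·393.
So P* = 133/0.296 = 450, and then Q* = 393 - 0.736·450 = 62.2.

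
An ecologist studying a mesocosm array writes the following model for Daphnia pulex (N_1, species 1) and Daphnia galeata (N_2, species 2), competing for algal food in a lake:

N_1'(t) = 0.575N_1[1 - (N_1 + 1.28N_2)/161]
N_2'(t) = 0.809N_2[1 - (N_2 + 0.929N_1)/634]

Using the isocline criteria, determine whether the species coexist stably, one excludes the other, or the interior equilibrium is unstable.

Compare the nullcline intercepts: K1/α12 = 161/1.28 = 126 < K2 = 634; K2/α21 = 634/0.929 = 682 > K1 = 161.
Since the inequalities point opposite ways, species 2 can invade but species 1 cannot.

species 2 excludes species 1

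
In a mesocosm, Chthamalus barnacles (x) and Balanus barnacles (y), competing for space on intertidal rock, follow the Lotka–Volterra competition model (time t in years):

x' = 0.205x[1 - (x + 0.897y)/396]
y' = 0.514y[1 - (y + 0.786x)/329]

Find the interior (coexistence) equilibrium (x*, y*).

x* ≈ 342, y* ≈ 60.2

Setting both brackets to zero gives the nullclines x + 0.897y = 396 and 0.786x + y = 329.
Substituting y = 329 - 0.786x into the first: x(1 - 0.897·0.786) = 396 - 0.897·329.
So x* = 101/0.295 = 342, and then y* = 329 - 0.786·342 = 60.2.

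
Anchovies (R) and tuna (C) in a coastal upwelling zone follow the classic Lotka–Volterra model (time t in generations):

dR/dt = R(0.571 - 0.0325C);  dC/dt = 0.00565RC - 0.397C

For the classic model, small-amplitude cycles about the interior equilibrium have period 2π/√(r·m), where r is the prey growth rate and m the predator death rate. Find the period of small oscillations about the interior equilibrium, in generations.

T ≈ 13.2 generations

Here r = 0.571 and m = 0.397, so r·m = 0.227.
ω = √0.227 = 0.476 per generation, hence T = 2π/ω ≈ 13.2 generations.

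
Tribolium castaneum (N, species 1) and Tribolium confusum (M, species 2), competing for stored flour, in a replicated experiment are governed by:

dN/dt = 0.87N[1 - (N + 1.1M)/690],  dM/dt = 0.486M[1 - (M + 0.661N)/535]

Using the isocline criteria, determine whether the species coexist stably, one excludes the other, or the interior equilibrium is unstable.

Compare the nullcline intercepts: K1/α12 = 690/1.1 = 627 > K2 = 535; K2/α21 = 535/0.661 = 809 > K1 = 690.
Since both inequalities hold, each species can invade when rare, so the interior equilibrium is stable.

stable coexistence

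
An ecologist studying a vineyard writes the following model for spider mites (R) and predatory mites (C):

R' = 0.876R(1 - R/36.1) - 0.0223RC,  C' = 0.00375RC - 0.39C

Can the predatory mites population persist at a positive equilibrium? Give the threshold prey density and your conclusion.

Threshold R = 104; K < 104, so no, the predator goes extinct.

The predator equation gives dC/dt > 0 only when R > 0.39/0.00375 = 104.
Without the predator, R → K = 36.1. Since 36.1 < 104, the predator cannot invade.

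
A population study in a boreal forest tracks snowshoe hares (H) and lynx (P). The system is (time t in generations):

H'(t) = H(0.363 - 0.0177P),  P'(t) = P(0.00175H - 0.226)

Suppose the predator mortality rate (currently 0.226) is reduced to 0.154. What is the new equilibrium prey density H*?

At the interior fixed point, setting dP/dt = 0 with P > 0 fixes H* = (predator death rate)/(HP coefficient) — independent of the other coefficients.
With the change, H* = 0.154/0.00175 = 88; it falls from 129.

H* ≈ 88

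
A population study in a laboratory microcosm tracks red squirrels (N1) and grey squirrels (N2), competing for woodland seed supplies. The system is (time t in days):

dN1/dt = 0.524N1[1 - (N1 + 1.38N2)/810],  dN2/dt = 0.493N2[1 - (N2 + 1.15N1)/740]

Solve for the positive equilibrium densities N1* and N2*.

N1* ≈ 360, N2* ≈ 326

Setting both brackets to zero gives the nullclines N1 + 1.38N2 = 810 and 1.15N1 + N2 = 740.
Substituting N2 = 740 - 1.15N1 into the first: N1(1 - 1.38·1.15) = 810 - 1.38·740.
So N1* = -211/-0.587 = 360, and then N2* = 740 - 1.15·360 = 326.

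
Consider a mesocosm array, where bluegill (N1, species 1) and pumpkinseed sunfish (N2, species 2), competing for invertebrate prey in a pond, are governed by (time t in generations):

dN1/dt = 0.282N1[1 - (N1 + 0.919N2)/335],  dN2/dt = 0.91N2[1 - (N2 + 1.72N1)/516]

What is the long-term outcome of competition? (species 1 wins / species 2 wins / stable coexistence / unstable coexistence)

Compare the nullcline intercepts: K1/α12 = 335/0.919 = 365 < K2 = 516; K2/α21 = 516/1.72 = 300 < K1 = 335.
Since both are reversed, neither can invade when rare; the interior point is a saddle.

unstable coexistence (outcome depends on initial conditions)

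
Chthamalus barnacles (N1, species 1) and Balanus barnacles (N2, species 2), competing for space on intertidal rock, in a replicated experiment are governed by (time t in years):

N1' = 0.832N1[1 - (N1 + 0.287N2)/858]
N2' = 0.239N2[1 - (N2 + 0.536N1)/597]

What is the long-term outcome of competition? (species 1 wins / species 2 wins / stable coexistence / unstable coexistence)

stable coexistence

Compare the nullcline intercepts: K1/α12 = 858/0.287 = 2990 > K2 = 597; K2/α21 = 597/0.536 = 1110 > K1 = 858.
Since both inequalities hold, each species can invade when rare, so the interior equilibrium is stable.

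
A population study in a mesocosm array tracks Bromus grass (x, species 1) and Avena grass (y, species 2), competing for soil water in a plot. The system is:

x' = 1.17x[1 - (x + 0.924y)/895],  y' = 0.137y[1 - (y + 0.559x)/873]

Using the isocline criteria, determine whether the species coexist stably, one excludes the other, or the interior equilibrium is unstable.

stable coexistence

Compare the nullcline intercepts: K1/α12 = 895/0.924 = 969 > K2 = 873; K2/α21 = 873/0.559 = 1560 > K1 = 895.
Since both inequalities hold, each species can invade when rare, so the interior equilibrium is stable.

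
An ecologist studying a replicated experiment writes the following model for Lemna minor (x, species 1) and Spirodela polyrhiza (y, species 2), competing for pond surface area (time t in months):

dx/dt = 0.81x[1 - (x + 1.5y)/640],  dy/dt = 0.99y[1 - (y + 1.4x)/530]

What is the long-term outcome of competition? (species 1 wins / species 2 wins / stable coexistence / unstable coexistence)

Compare the nullcline intercepts: K1/α12 = 640/1.5 = 427 < K2 = 530; K2/α21 = 530/1.4 = 379 < K1 = 640.
Since both are reversed, neither can invade when rare; the interior point is a saddle.

unstable coexistence (outcome depends on initial conditions)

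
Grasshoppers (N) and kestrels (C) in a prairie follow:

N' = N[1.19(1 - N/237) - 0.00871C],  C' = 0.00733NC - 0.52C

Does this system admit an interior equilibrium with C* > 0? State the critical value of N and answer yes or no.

The predator equation gives dC/dt > 0 only when N > 0.52/0.00733 = 70.9.
Without the predator, N → K = 237. Since 237 > 70.9, the predator can invade and persist.

Threshold N = 70.9; K > 70.9, so yes, the predator persists.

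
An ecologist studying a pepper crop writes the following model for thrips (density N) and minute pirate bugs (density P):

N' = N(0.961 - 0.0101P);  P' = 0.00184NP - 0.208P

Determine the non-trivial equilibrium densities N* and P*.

N* ≈ 113, P* ≈ 95.1

Set dP/dt = 0 with P > 0: 0.00184N - 0.208 = 0, so N* = 0.208/0.00184 = 113.
Set dN/dt = 0 with N > 0: 0.961 - 0.0101P = 0, so P* = 0.961/0.0101 = 95.1.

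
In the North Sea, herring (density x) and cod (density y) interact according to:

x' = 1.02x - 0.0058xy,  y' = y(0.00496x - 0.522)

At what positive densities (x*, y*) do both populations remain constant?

x* ≈ 105, y* ≈ 176

Set dy/dt = 0 with y > 0: 0.00496x - 0.522 = 0, so x* = 0.522/0.00496 = 105.
Set dx/dt = 0 with x > 0: 1.02 - 0.0058y = 0, so y* = 1.02/0.0058 = 176.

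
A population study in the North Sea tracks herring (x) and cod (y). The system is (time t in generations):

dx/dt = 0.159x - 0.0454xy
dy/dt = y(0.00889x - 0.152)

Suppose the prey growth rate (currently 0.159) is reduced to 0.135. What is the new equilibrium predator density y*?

y* ≈ 2.97

At the interior fixed point, setting dx/dt = 0 with x > 0 fixes y* = (prey growth rate)/(xy coefficient) — independent of the other coefficients.
With the change, y* = 0.135/0.0454 = 2.97; it falls from 3.5.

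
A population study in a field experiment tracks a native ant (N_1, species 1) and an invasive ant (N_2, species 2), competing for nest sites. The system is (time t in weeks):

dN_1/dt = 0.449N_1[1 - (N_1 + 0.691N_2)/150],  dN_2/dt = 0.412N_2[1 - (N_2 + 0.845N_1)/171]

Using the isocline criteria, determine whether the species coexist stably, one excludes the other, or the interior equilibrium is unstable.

Compare the nullcline intercepts: K1/α12 = 150/0.691 = 217 > K2 = 171; K2/α21 = 171/0.845 = 202 > K1 = 150.
Since both inequalities hold, each species can invade when rare, so the interior equilibrium is stable.

stable coexistence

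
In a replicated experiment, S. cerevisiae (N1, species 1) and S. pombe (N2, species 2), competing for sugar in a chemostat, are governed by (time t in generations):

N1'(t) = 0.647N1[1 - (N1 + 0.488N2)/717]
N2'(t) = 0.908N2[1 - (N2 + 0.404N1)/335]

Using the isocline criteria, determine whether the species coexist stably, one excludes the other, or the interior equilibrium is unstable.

Compare the nullcline intercepts: K1/α12 = 717/0.488 = 1470 > K2 = 335; K2/α21 = 335/0.404 = 829 > K1 = 717.
Since both inequalities hold, each species can invade when rare, so the interior equilibrium is stable.

stable coexistence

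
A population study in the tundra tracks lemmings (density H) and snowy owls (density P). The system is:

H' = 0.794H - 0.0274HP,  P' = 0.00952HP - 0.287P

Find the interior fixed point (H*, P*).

H* ≈ 30.1, P* ≈ 29

Set dP/dt = 0 with P > 0: 0.00952H - 0.287 = 0, so H* = 0.287/0.00952 = 30.1.
Set dH/dt = 0 with H > 0: 0.794 - 0.0274P = 0, so P* = 0.794/0.0274 = 29.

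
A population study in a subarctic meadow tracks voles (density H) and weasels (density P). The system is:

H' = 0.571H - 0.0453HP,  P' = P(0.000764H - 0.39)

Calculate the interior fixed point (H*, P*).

H* ≈ 510, P* ≈ 12.6

Set dP/dt = 0 with P > 0: 0.000764H - 0.39 = 0, so H* = 0.39/0.000764 = 510.
Set dH/dt = 0 with H > 0: 0.571 - 0.0453P = 0, so P* = 0.571/0.0453 = 12.6.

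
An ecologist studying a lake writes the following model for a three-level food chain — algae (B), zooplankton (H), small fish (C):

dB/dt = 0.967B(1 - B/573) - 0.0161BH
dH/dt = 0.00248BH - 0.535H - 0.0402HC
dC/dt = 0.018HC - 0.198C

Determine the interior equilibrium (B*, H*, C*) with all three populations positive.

From dC/dt = 0: 0.018H* = 0.198, so H* = 11.
From dB/dt = 0: 0.967(1 - B*/573) = 0.0161·11, giving B* = 573·(1 - 0.183) = 468.
From dH/dt = 0: 0.00248·468 - 0.535 = 0.0402C*, so C* = 0.626/0.0402 = 15.6.

B* ≈ 468, H* ≈ 11, C* ≈ 15.6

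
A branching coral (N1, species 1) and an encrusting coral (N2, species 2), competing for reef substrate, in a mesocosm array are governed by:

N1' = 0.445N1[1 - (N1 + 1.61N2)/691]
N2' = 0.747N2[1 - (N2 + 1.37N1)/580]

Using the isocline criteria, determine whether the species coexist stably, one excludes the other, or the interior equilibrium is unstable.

Compare the nullcline intercepts: K1/α12 = 691/1.61 = 429 < K2 = 580; K2/α21 = 580/1.37 = 423 < K1 = 691.
Since both are reversed, neither can invade when rare; the interior point is a saddle.

unstable coexistence (outcome depends on initial conditions)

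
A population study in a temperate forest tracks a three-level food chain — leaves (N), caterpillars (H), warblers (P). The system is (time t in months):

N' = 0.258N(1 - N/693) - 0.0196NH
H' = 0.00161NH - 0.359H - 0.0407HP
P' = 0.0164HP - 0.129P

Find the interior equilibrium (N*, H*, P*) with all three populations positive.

N* ≈ 279, H* ≈ 7.87, P* ≈ 2.21

From dP/dt = 0: 0.0164H* = 0.129, so H* = 7.87.
From dN/dt = 0: 0.258(1 - N*/693) = 0.0196·7.87, giving N* = 693·(1 - 0.598) = 279.
From dH/dt = 0: 0.00161·279 - 0.359 = 0.0407P*, so P* = 0.09/0.0407 = 2.21.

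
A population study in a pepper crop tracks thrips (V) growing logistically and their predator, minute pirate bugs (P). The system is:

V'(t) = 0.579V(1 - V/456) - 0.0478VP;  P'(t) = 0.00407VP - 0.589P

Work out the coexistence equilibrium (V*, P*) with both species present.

From dP/dt = 0 with P > 0: 0.00407V* = 0.589, so V* = 145.
Substitute into dV/dt = 0: 0.579(1 - 145/456) = 0.0478P*.
The bracket is 0.683, giving P* = 0.395/0.0478 = 8.27.

V* ≈ 145, P* ≈ 8.27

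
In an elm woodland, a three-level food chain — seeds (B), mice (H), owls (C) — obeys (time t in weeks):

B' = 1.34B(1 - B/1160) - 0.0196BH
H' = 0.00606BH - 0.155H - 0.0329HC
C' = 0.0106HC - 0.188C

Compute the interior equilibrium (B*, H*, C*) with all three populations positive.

B* ≈ 859, H* ≈ 17.7, C* ≈ 154

From dC/dt = 0: 0.0106H* = 0.188, so H* = 17.7.
From dB/dt = 0: 1.34(1 - B*/1160) = 0.0196·17.7, giving B* = 1160·(1 - 0.259) = 859.
From dH/dt = 0: 0.00606·859 - 0.155 = 0.0329C*, so C* = 5.05/0.0329 = 154.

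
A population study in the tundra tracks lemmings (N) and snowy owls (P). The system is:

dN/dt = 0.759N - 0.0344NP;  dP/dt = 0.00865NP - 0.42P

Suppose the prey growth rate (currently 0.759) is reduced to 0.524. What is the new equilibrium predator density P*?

At the interior fixed point, setting dN/dt = 0 with N > 0 fixes P* = (prey growth rate)/(NP coefficient) — independent of the other coefficients.
With the change, P* = 0.524/0.0344 = 15.2; it falls from 22.1.

P* ≈ 15.2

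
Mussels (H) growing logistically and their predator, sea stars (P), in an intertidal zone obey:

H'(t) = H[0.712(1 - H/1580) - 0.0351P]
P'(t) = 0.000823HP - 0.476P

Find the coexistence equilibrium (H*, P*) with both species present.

H* ≈ 578, P* ≈ 12.9

From dP/dt = 0 with P > 0: 0.000823H* = 0.476, so H* = 578.
Substitute into dH/dt = 0: 0.712(1 - 578/1580) = 0.0351P*.
The bracket is 0.634, giving P* = 0.451/0.0351 = 12.9.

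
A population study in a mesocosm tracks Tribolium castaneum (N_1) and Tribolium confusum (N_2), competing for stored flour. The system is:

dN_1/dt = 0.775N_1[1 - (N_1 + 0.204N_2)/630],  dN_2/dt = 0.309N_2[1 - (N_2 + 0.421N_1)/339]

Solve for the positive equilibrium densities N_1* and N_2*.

N_1* ≈ 614, N_2* ≈ 80.7

Setting both brackets to zero gives the nullclines N_1 + 0.204N_2 = 630 and 0.421N_1 + N_2 = 339.
Substituting N_2 = 339 - 0.421N_1 into the first: N_1(1 - 0.204·0.421) = 630 - 0.204·339.
So N_1* = 561/0.914 = 614, and then N_2* = 339 - 0.421·614 = 80.7.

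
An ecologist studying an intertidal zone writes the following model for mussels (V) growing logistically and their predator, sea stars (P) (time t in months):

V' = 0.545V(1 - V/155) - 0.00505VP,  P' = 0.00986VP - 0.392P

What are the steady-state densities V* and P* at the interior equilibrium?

V* ≈ 39.8, P* ≈ 80.2

From dP/dt = 0 with P > 0: 0.00986V* = 0.392, so V* = 39.8.
Substitute into dV/dt = 0: 0.545(1 - 39.8/155) = 0.00505P*.
The bracket is 0.744, giving P* = 0.405/0.00505 = 80.2.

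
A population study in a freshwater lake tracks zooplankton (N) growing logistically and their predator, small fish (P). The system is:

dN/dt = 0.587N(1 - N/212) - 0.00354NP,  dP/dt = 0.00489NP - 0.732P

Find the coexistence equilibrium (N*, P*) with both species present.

From dP/dt = 0 with P > 0: 0.00489N* = 0.732, so N* = 150.
Substitute into dN/dt = 0: 0.587(1 - 150/212) = 0.00354P*.
The bracket is 0.294, giving P* = 0.173/0.00354 = 48.7.

N* ≈ 150, P* ≈ 48.7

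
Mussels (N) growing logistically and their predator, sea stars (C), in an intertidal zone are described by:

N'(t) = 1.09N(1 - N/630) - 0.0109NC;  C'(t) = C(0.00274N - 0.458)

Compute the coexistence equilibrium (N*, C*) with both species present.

N* ≈ 167, C* ≈ 73.5

From dC/dt = 0 with C > 0: 0.00274N* = 0.458, so N* = 167.
Substitute into dN/dt = 0: 1.09(1 - 167/630) = 0.0109C*.
The bracket is 0.735, giving C* = 0.801/0.0109 = 73.5.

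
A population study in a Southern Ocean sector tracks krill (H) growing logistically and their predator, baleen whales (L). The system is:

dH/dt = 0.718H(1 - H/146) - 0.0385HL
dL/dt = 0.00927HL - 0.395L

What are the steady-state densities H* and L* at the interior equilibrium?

H* ≈ 42.6, L* ≈ 13.2

From dL/dt = 0 with L > 0: 0.00927H* = 0.395, so H* = 42.6.
Substitute into dH/dt = 0: 0.718(1 - 42.6/146) = 0.0385L*.
The bracket is 0.708, giving L* = 0.508/0.0385 = 13.2.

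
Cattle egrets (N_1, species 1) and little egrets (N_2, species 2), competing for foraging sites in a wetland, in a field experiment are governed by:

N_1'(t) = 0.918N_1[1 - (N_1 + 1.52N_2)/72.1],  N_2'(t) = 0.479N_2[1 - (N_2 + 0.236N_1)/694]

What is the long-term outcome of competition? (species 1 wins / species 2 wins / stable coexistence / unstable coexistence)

species 2 excludes species 1

Compare the nullcline intercepts: K1/α12 = 72.1/1.52 = 47.4 < K2 = 694; K2/α21 = 694/0.236 = 2940 > K1 = 72.1.
Since the inequalities point opposite ways, species 2 can invade but species 1 cannot.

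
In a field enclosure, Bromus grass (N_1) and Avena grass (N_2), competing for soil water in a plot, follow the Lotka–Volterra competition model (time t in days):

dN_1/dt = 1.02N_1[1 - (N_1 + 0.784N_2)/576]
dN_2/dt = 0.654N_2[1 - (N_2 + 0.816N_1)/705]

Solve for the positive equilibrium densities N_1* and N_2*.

Setting both brackets to zero gives the nullclines N_1 + 0.784N_2 = 576 and 0.816N_1 + N_2 = 705.
Substituting N_2 = 705 - 0.816N_1 into the first: N_1(1 - 0.784·0.816) = 576 - 0.784·705.
So N_1* = 23.3/0.36 = 64.6, and then N_2* = 705 - 0.816·64.6 = 652.

N_1* ≈ 64.6, N_2* ≈ 652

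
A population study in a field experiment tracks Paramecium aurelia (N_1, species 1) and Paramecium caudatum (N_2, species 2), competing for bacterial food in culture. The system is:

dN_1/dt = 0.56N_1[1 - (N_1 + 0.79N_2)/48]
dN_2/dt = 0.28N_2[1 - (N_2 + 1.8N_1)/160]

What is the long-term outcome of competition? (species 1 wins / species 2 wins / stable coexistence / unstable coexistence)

Compare the nullcline intercepts: K1/α12 = 48/0.79 = 60.8 < K2 = 160; K2/α21 = 160/1.8 = 88.9 > K1 = 48.
Since the inequalities point opposite ways, species 2 can invade but species 1 cannot.

species 2 excludes species 1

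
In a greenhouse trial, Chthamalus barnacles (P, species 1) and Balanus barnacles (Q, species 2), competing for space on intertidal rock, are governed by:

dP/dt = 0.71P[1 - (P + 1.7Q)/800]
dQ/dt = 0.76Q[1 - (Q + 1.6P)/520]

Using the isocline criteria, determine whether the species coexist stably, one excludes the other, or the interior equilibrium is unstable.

unstable coexistence (outcome depends on initial conditions)

Compare the nullcline intercepts: K1/α12 = 800/1.7 = 471 < K2 = 520; K2/α21 = 520/1.6 = 325 < K1 = 800.
Since both are reversed, neither can invade when rare; the interior point is a saddle.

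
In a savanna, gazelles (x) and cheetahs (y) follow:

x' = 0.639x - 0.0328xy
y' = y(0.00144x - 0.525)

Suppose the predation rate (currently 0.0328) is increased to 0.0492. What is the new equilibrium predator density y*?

y* ≈ 13

At the interior fixed point, setting dx/dt = 0 with x > 0 fixes y* = (prey growth rate)/(xy coefficient) — independent of the other coefficients.
With the change, y* = 0.639/0.0492 = 13; it falls from 19.5.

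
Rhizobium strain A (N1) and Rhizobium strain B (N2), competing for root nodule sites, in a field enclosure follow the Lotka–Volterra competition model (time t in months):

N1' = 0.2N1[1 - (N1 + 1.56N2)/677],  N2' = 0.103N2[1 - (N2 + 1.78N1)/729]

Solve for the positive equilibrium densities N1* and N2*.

Setting both brackets to zero gives the nullclines N1 + 1.56N2 = 677 and 1.78N1 + N2 = 729.
Substituting N2 = 729 - 1.78N1 into the first: N1(1 - 1.56·1.78) = 677 - 1.56·729.
So N1* = -460/-1.78 = 259, and then N2* = 729 - 1.78·259 = 268.

N1* ≈ 259, N2* ≈ 268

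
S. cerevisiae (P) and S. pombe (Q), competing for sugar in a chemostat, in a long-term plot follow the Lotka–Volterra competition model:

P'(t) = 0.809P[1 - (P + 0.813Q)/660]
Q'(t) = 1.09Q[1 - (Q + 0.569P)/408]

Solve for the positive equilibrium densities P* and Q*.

P* ≈ 611, Q* ≈ 60.4

Setting both brackets to zero gives the nullclines P + 0.813Q = 660 and 0.569P + Q = 408.
Substituting Q = 408 - 0.569P into the first: P(1 - 0.813·0.569) = 660 - 0.813·408.
So P* = 328/0.537 = 611, and then Q* = 408 - 0.569·611 = 60.4.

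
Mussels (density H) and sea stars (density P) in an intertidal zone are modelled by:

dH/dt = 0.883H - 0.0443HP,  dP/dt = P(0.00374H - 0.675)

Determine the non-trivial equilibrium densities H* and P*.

Set dP/dt = 0 with P > 0: 0.00374H - 0.675 = 0, so H* = 0.675/0.00374 = 180.
Set dH/dt = 0 with H > 0: 0.883 - 0.0443P = 0, so P* = 0.883/0.0443 = 19.9.

H* ≈ 180, P* ≈ 19.9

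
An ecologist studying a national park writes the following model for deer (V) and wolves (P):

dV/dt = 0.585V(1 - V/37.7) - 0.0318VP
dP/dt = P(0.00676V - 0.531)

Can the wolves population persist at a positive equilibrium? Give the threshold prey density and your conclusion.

The predator equation gives dP/dt > 0 only when V > 0.531/0.00676 = 78.6.
Without the predator, V → K = 37.7. Since 37.7 < 78.6, the predator cannot invade.

Threshold V = 78.6; K < 78.6, so no, the predator goes extinct.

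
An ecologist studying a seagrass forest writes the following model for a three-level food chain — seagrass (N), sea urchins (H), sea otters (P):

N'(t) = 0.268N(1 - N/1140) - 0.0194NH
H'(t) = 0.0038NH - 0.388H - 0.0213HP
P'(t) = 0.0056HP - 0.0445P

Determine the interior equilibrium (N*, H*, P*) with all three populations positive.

N* ≈ 484, H* ≈ 7.95, P* ≈ 68.2

From dP/dt = 0: 0.0056H* = 0.0445, so H* = 7.95.
From dN/dt = 0: 0.268(1 - N*/1140) = 0.0194·7.95, giving N* = 1140·(1 - 0.575) = 484.
From dH/dt = 0: 0.0038·484 - 0.388 = 0.0213P*, so P* = 1.45/0.0213 = 68.2.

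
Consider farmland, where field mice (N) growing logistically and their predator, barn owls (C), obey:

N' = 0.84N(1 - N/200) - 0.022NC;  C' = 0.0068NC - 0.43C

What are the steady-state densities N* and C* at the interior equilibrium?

N* ≈ 63.2, C* ≈ 26.1

From dC/dt = 0 with C > 0: 0.0068N* = 0.43, so N* = 63.2.
Substitute into dN/dt = 0: 0.84(1 - 63.2/200) = 0.022C*.
The bracket is 0.684, giving C* = 0.574/0.022 = 26.1.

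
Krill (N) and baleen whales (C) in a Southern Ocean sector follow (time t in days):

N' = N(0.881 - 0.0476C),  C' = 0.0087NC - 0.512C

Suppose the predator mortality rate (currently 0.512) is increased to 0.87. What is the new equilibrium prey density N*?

N* ≈ 100

At the interior fixed point, setting dC/dt = 0 with C > 0 fixes N* = (predator death rate)/(NC coefficient) — independent of the other coefficients.
With the change, N* = 0.87/0.0087 = 100; it rises from 58.9.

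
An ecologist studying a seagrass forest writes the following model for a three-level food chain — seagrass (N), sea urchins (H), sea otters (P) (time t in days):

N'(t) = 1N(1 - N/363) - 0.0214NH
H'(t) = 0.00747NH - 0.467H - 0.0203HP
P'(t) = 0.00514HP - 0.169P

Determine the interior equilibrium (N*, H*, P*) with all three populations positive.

From dP/dt = 0: 0.00514H* = 0.169, so H* = 32.9.
From dN/dt = 0: 1(1 - N*/363) = 0.0214·32.9, giving N* = 363·(1 - 0.704) = 108.
From dH/dt = 0: 0.00747·108 - 0.467 = 0.0203P*, so P* = 0.337/0.0203 = 16.6.

N* ≈ 108, H* ≈ 32.9, P* ≈ 16.6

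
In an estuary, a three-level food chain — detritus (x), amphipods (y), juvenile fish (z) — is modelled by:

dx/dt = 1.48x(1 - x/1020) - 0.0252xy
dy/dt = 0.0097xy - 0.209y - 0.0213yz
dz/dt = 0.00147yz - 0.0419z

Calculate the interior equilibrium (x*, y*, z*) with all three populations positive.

From dz/dt = 0: 0.00147y* = 0.0419, so y* = 28.5.
From dx/dt = 0: 1.48(1 - x*/1020) = 0.0252·28.5, giving x* = 1020·(1 - 0.485) = 525.
From dy/dt = 0: 0.0097·525 - 0.209 = 0.0213z*, so z* = 4.88/0.0213 = 229.

x* ≈ 525, y* ≈ 28.5, z* ≈ 229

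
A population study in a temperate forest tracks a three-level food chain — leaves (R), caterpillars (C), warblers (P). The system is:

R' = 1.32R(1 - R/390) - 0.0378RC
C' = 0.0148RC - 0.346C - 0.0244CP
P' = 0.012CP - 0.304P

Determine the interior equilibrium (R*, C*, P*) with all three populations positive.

R* ≈ 107, C* ≈ 25.3, P* ≈ 50.8

From dP/dt = 0: 0.012C* = 0.304, so C* = 25.3.
From dR/dt = 0: 1.32(1 - R*/390) = 0.0378·25.3, giving R* = 390·(1 - 0.725) = 107.
From dC/dt = 0: 0.0148·107 - 0.346 = 0.0244P*, so P* = 1.24/0.0244 = 50.8.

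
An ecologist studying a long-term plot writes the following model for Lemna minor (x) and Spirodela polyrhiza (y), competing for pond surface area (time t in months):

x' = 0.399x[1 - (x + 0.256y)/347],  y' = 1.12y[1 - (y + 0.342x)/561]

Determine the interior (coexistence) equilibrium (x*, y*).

x* ≈ 223, y* ≈ 485

Setting both brackets to zero gives the nullclines x + 0.256y = 347 and 0.342x + y = 561.
Substituting y = 561 - 0.342x into the first: x(1 - 0.256·0.342) = 347 - 0.256·561.
So x* = 203/0.912 = 223, and then y* = 561 - 0.342·223 = 485.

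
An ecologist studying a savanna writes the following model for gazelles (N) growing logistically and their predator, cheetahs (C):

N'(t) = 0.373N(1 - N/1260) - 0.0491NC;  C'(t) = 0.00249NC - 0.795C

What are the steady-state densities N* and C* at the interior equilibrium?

N* ≈ 319, C* ≈ 5.67

From dC/dt = 0 with C > 0: 0.00249N* = 0.795, so N* = 319.
Substitute into dN/dt = 0: 0.373(1 - 319/1260) = 0.0491C*.
The bracket is 0.747, giving C* = 0.278/0.0491 = 5.67.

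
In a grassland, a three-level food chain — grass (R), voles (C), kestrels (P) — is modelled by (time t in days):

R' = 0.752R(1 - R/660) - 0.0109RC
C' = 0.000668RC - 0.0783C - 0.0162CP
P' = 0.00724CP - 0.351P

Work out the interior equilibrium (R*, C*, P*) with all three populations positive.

R* ≈ 196, C* ≈ 48.5, P* ≈ 3.26

From dP/dt = 0: 0.00724C* = 0.351, so C* = 48.5.
From dR/dt = 0: 0.752(1 - R*/660) = 0.0109·48.5, giving R* = 660·(1 - 0.703) = 196.
From dC/dt = 0: 0.000668·196 - 0.0783 = 0.0162P*, so P* = 0.0528/0.0162 = 3.26.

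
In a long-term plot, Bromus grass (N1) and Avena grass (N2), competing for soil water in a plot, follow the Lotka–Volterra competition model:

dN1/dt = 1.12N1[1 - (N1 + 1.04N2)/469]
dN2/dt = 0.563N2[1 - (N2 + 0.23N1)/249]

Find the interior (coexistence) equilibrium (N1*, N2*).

Setting both brackets to zero gives the nullclines N1 + 1.04N2 = 469 and 0.23N1 + N2 = 249.
Substituting N2 = 249 - 0.23N1 into the first: N1(1 - 1.04·0.23) = 469 - 1.04·249.
So N1* = 210/0.761 = 276, and then N2* = 249 - 0.23·276 = 186.

N1* ≈ 276, N2* ≈ 186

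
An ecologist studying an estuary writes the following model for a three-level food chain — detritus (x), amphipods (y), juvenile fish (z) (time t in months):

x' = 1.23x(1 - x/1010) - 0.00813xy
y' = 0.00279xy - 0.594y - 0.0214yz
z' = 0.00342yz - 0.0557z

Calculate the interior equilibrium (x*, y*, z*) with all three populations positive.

From dz/dt = 0: 0.00342y* = 0.0557, so y* = 16.3.
From dx/dt = 0: 1.23(1 - x*/1010) = 0.00813·16.3, giving x* = 1010·(1 - 0.108) = 901.
From dy/dt = 0: 0.00279·901 - 0.594 = 0.0214z*, so z* = 1.92/0.0214 = 89.7.

x* ≈ 901, y* ≈ 16.3, z* ≈ 89.7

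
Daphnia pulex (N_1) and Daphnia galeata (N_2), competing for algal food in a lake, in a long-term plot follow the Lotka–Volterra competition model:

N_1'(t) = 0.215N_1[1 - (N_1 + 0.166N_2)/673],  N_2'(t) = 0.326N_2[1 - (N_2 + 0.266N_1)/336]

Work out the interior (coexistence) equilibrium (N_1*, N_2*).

Setting both brackets to zero gives the nullclines N_1 + 0.166N_2 = 673 and 0.266N_1 + N_2 = 336.
Substituting N_2 = 336 - 0.266N_1 into the first: N_1(1 - 0.166·0.266) = 673 - 0.166·336.
So N_1* = 617/0.956 = 646, and then N_2* = 336 - 0.266·646 = 164.

N_1* ≈ 646, N_2* ≈ 164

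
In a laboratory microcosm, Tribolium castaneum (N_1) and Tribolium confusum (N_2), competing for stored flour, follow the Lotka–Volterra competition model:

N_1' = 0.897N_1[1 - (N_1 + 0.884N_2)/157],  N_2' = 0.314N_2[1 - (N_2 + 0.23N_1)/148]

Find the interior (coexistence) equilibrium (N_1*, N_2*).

N_1* ≈ 32.8, N_2* ≈ 140

Setting both brackets to zero gives the nullclines N_1 + 0.884N_2 = 157 and 0.23N_1 + N_2 = 148.
Substituting N_2 = 148 - 0.23N_1 into the first: N_1(1 - 0.884·0.23) = 157 - 0.884·148.
So N_1* = 26.2/0.797 = 32.8, and then N_2* = 148 - 0.23·32.8 = 140.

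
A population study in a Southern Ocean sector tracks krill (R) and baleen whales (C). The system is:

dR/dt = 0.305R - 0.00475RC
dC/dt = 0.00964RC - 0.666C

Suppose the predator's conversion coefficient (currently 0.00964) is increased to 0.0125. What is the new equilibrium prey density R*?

At the interior fixed point, setting dC/dt = 0 with C > 0 fixes R* = (predator death rate)/(RC coefficient) — independent of the other coefficients.
With the change, R* = 0.666/0.0125 = 53.3; it falls from 69.1.

R* ≈ 53.3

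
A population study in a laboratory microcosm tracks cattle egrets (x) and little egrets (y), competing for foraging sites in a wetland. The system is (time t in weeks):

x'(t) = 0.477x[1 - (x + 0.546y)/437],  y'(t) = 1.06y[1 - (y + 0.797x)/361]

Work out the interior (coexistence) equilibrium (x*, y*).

x* ≈ 425, y* ≈ 22.5

Setting both brackets to zero gives the nullclines x + 0.546y = 437 and 0.797x + y = 361.
Substituting y = 361 - 0.797x into the first: x(1 - 0.546·0.797) = 437 - 0.546·361.
So x* = 240/0.565 = 425, and then y* = 361 - 0.797·425 = 22.5.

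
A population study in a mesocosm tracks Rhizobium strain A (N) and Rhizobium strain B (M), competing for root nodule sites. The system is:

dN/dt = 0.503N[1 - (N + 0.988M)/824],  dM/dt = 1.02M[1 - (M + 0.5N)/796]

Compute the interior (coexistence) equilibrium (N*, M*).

Setting both brackets to zero gives the nullclines N + 0.988M = 824 and 0.5N + M = 796.
Substituting M = 796 - 0.5N into the first: N(1 - 0.988·0.5) = 824 - 0.988·796.
So N* = 37.6/0.506 = 74.2, and then M* = 796 - 0.5·74.2 = 759.

N* ≈ 74.2, M* ≈ 759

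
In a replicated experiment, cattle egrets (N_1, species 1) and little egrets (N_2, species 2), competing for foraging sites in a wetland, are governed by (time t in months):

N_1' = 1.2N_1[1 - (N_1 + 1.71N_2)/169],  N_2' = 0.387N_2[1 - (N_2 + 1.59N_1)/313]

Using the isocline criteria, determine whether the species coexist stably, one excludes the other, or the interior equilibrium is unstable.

Compare the nullcline intercepts: K1/α12 = 169/1.71 = 98.8 < K2 = 313; K2/α21 = 313/1.59 = 197 > K1 = 169.
Since the inequalities point opposite ways, species 2 can invade but species 1 cannot.

species 2 excludes species 1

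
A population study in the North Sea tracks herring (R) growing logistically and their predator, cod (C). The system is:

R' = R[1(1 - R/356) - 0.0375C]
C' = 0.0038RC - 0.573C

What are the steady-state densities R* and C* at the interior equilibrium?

R* ≈ 151, C* ≈ 15.4

From dC/dt = 0 with C > 0: 0.0038R* = 0.573, so R* = 151.
Substitute into dR/dt = 0: 1(1 - 151/356) = 0.0375C*.
The bracket is 0.576, giving C* = 0.576/0.0375 = 15.4.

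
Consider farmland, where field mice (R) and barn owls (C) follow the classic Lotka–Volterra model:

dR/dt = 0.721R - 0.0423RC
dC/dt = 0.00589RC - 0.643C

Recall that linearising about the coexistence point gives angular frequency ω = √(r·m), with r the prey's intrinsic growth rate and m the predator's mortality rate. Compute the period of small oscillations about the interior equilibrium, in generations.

T ≈ 9.23 generations

Here r = 0.721 and m = 0.643, so r·m = 0.464.
ω = √0.464 = 0.681 per generation, hence T = 2π/ω ≈ 9.23 generations.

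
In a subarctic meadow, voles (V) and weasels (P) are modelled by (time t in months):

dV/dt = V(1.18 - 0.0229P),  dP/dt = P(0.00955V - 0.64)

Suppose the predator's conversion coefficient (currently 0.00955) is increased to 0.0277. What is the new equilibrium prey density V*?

V* ≈ 23.1

At the interior fixed point, setting dP/dt = 0 with P > 0 fixes V* = (predator death rate)/(VP coefficient) — independent of the other coefficients.
With the change, V* = 0.64/0.0277 = 23.1; it falls from 67.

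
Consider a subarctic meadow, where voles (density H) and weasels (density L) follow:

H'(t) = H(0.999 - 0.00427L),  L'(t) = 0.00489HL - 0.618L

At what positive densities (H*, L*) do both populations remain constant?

H* ≈ 126, L* ≈ 234

Set dL/dt = 0 with L > 0: 0.00489H - 0.618 = 0, so H* = 0.618/0.00489 = 126.
Set dH/dt = 0 with H > 0: 0.999 - 0.00427L = 0, so L* = 0.999/0.00427 = 234.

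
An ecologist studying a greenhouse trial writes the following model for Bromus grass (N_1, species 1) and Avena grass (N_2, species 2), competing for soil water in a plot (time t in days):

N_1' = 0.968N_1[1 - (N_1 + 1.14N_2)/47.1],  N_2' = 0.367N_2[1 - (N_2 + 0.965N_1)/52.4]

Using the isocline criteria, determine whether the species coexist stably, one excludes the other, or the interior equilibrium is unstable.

Compare the nullcline intercepts: K1/α12 = 47.1/1.14 = 41.3 < K2 = 52.4; K2/α21 = 52.4/0.965 = 54.3 > K1 = 47.1.
Since the inequalities point opposite ways, species 2 can invade but species 1 cannot.

species 2 excludes species 1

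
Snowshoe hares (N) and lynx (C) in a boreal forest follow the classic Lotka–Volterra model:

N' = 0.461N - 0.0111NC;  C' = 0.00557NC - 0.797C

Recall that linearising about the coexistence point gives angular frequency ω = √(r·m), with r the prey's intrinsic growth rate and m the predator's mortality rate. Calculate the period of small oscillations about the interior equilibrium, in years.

Here r = 0.461 and m = 0.797, so r·m = 0.367.
ω = √0.367 = 0.606 per year, hence T = 2π/ω ≈ 10.4 years.

T ≈ 10.4 years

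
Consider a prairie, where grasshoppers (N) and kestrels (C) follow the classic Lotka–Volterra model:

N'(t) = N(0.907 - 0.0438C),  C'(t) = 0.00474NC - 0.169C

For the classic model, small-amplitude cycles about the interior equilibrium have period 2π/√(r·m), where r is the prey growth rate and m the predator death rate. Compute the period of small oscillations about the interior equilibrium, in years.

Here r = 0.907 and m = 0.169, so r·m = 0.153.
ω = √0.153 = 0.392 per year, hence T = 2π/ω ≈ 16 years.

T ≈ 16 years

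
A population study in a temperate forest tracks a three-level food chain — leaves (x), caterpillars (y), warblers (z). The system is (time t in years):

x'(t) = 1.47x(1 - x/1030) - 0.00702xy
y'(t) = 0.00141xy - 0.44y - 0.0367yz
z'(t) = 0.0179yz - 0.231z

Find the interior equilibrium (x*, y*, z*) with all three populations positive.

From dz/dt = 0: 0.0179y* = 0.231, so y* = 12.9.
From dx/dt = 0: 1.47(1 - x*/1030) = 0.00702·12.9, giving x* = 1030·(1 - 0.0616) = 967.
From dy/dt = 0: 0.00141·967 - 0.44 = 0.0367z*, so z* = 0.923/0.0367 = 25.1.

x* ≈ 967, y* ≈ 12.9, z* ≈ 25.1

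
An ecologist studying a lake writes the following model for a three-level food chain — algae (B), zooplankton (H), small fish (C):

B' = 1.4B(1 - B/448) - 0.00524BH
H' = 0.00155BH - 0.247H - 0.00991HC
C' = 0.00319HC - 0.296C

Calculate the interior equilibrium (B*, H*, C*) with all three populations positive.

B* ≈ 292, H* ≈ 92.8, C* ≈ 20.8

From dC/dt = 0: 0.00319H* = 0.296, so H* = 92.8.
From dB/dt = 0: 1.4(1 - B*/448) = 0.00524·92.8, giving B* = 448·(1 - 0.347) = 292.
From dH/dt = 0: 0.00155·292 - 0.247 = 0.00991C*, so C* = 0.206/0.00991 = 20.8.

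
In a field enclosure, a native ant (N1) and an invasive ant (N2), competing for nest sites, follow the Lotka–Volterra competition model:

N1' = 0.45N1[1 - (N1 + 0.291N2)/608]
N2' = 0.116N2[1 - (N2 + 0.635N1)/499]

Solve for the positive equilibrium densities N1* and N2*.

N1* ≈ 568, N2* ≈ 139

Setting both brackets to zero gives the nullclines N1 + 0.291N2 = 608 and 0.635N1 + N2 = 499.
Substituting N2 = 499 - 0.635N1 into the first: N1(1 - 0.291·0.635) = 608 - 0.291·499.
So N1* = 463/0.815 = 568, and then N2* = 499 - 0.635·568 = 139.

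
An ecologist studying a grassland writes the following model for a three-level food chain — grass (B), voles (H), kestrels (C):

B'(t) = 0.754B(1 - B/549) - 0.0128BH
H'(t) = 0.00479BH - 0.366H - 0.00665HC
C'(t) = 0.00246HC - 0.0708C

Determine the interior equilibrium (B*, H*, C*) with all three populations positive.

B* ≈ 281, H* ≈ 28.8, C* ≈ 147

From dC/dt = 0: 0.00246H* = 0.0708, so H* = 28.8.
From dB/dt = 0: 0.754(1 - B*/549) = 0.0128·28.8, giving B* = 549·(1 - 0.489) = 281.
From dH/dt = 0: 0.00479·281 - 0.366 = 0.00665C*, so C* = 0.979/0.00665 = 147.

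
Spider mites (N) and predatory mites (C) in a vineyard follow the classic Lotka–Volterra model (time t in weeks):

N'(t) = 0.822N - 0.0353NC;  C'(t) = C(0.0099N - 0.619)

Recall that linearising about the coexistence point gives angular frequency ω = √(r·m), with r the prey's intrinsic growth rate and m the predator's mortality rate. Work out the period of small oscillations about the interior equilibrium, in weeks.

T ≈ 8.81 weeks

Here r = 0.822 and m = 0.619, so r·m = 0.509.
ω = √0.509 = 0.713 per week, hence T = 2π/ω ≈ 8.81 weeks.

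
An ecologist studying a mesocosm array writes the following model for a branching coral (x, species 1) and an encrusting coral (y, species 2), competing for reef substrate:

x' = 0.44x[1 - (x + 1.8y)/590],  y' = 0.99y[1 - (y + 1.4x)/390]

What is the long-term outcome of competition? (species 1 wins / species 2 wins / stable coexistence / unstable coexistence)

unstable coexistence (outcome depends on initial conditions)

Compare the nullcline intercepts: K1/α12 = 590/1.8 = 328 < K2 = 390; K2/α21 = 390/1.4 = 279 < K1 = 590.
Since both are reversed, neither can invade when rare; the interior point is a saddle.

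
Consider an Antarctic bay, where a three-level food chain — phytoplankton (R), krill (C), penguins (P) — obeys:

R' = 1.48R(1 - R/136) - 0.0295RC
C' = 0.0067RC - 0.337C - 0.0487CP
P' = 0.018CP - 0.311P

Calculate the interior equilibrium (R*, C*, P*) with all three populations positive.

R* ≈ 89.2, C* ≈ 17.3, P* ≈ 5.35

From dP/dt = 0: 0.018C* = 0.311, so C* = 17.3.
From dR/dt = 0: 1.48(1 - R*/136) = 0.0295·17.3, giving R* = 136·(1 - 0.344) = 89.2.
From dC/dt = 0: 0.0067·89.2 - 0.337 = 0.0487P*, so P* = 0.26/0.0487 = 5.35.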